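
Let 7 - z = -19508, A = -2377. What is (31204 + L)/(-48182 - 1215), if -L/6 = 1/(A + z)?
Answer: -267387073/423282893 ≈ -0.63170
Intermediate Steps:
z = 19515 (z = 7 - 1*(-19508) = 7 + 19508 = 19515)
L = -3/8569 (L = -6/(-2377 + 19515) = -6/17138 = -6*1/17138 = -3/8569 ≈ -0.00035010)
(31204 + L)/(-48182 - 1215) = (31204 - 3/8569)/(-48182 - 1215) = (267387073/8569)/(-49397) = (267387073/8569)*(-1/49397) = -267387073/423282893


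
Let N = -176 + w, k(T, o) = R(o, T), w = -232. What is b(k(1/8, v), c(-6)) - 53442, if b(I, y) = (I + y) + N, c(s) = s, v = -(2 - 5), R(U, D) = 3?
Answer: -53853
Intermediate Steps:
v = 3 (v = -1*(-3) = 3)
k(T, o) = 3
N = -408 (N = -176 - 232 = -408)
b(I, y) = -408 + I + y (b(I, y) = (I + y) - 408 = -408 + I + y)
b(k(1/8, v), c(-6)) - 53442 = (-408 + 3 - 6) - 53442 = -411 - 53442 = -53853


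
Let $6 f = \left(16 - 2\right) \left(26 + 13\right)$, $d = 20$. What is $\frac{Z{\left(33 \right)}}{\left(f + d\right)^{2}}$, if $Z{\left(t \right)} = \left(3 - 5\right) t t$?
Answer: $- \frac{242}{1369} \approx -0.17677$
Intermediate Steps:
$f = 91$ ($f = \frac{\left(16 - 2\right) \left(26 + 13\right)}{6} = \frac{14 \cdot 39}{6} = \frac{1}{6} \cdot 546 = 91$)
$Z{\left(t \right)} = - 2 t^{2}$ ($Z{\left(t \right)} = - 2 t t = - 2 t^{2}$)
$\frac{Z{\left(33 \right)}}{\left(f + d\right)^{2}} = \frac{\left(-2\right) 33^{2}}{\left(91 + 20\right)^{2}} = \frac{\left(-2\right) 1089}{111^{2}} = - \frac{2178}{12321} = \left(-2178\right) \frac{1}{12321} = - \frac{242}{1369}$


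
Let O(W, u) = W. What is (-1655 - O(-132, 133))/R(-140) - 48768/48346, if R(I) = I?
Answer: 33401719/3384220 ≈ 9.8698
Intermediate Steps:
(-1655 - O(-132, 133))/R(-140) - 48768/48346 = (-1655 - 1*(-132))/(-140) - 48768/48346 = (-1655 + 132)*(-1/140) - 48768*1/48346 = -1523*(-1/140) - 24384/24173 = 1523/140 - 24384/24173 = 33401719/3384220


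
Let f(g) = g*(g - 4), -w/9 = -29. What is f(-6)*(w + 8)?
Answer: 16140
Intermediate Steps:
w = 261 (w = -9*(-29) = 261)
f(g) = g*(-4 + g)
f(-6)*(w + 8) = (-6*(-4 - 6))*(261 + 8) = -6*(-10)*269 = 60*269 = 16140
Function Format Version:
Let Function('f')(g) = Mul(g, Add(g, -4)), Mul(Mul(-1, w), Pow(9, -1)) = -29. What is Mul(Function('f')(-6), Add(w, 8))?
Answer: 16140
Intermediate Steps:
w = 261 (w = Mul(-9, -29) = 261)
Function('f')(g) = Mul(g, Add(-4, g))
Mul(Function('f')(-6), Add(w, 8)) = Mul(Mul(-6, Add(-4, -6)), Add(261, 8)) = Mul(Mul(-6, -10), 269) = Mul(60, 269) = 16140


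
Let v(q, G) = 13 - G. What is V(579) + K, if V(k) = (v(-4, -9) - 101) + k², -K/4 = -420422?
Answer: 2016850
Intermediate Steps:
K = 1681688 (K = -4*(-420422) = 1681688)
V(k) = -79 + k² (V(k) = ((13 - 1*(-9)) - 101) + k² = ((13 + 9) - 101) + k² = (22 - 101) + k² = -79 + k²)
V(579) + K = (-79 + 579²) + 1681688 = (-79 + 335241) + 1681688 = 335162 + 1681688 = 2016850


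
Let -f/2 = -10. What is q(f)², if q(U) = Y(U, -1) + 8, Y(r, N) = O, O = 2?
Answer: 100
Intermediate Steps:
f = 20 (f = -2*(-10) = 20)
Y(r, N) = 2
q(U) = 10 (q(U) = 2 + 8 = 10)
q(f)² = 10² = 100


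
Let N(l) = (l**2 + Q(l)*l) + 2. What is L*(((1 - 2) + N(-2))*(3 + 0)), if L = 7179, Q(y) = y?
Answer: 193833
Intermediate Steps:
N(l) = 2 + 2*l**2 (N(l) = (l**2 + l*l) + 2 = (l**2 + l**2) + 2 = 2*l**2 + 2 = 2 + 2*l**2)
L*(((1 - 2) + N(-2))*(3 + 0)) = 7179*(((1 - 2) + (2 + 2*(-2)**2))*(3 + 0)) = 7179*((-1 + (2 + 2*4))*3) = 7179*((-1 + (2 + 8))*3) = 7179*((-1 + 10)*3) = 7179*(9*3) = 7179*27 = 193833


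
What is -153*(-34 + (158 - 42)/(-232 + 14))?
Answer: 575892/109 ≈ 5283.4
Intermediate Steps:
-153*(-34 + (158 - 42)/(-232 + 14)) = -153*(-34 + 116/(-218)) = -153*(-34 + 116*(-1/218)) = -153*(-34 - 58/109) = -153*(-3764/109) = 575892/109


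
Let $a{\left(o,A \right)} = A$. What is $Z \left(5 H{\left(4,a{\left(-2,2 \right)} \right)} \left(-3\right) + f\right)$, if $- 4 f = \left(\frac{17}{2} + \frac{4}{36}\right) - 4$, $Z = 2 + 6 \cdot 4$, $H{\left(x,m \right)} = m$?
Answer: $- \frac{29159}{36} \approx -809.97$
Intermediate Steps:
$Z = 26$ ($Z = 2 + 24 = 26$)
$f = - \frac{83}{72}$ ($f = - \frac{\left(\frac{17}{2} + \frac{4}{36}\right) - 4}{4} = - \frac{\left(17 \cdot \frac{1}{2} + 4 \cdot \frac{1}{36}\right) - 4}{4} = - \frac{\left(\frac{17}{2} + \frac{1}{9}\right) - 4}{4} = - \frac{\frac{155}{18} - 4}{4} = \left(- \frac{1}{4}\right) \frac{83}{18} = - \frac{83}{72} \approx -1.1528$)
$Z \left(5 H{\left(4,a{\left(-2,2 \right)} \right)} \left(-3\right) + f\right) = 26 \left(5 \cdot 2 \left(-3\right) - \frac{83}{72}\right) = 26 \left(10 \left(-3\right) - \frac{83}{72}\right) = 26 \left(-30 - \frac{83}{72}\right) = 26 \left(- \frac{2243}{72}\right) = - \frac{29159}{36}$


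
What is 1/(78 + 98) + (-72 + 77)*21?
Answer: 18481/176 ≈ 105.01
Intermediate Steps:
1/(78 + 98) + (-72 + 77)*21 = 1/176 + 5*21 = 1/176 + 105 = 18481/176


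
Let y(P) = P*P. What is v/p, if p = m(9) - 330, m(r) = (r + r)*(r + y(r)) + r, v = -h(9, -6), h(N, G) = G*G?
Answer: -12/433 ≈ -0.027714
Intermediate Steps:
h(N, G) = G²
y(P) = P²
v = -36 (v = -1*(-6)² = -1*36 = -36)
m(r) = r + 2*r*(r + r²) (m(r) = (r + r)*(r + r²) + r = (2*r)*(r + r²) + r = 2*r*(r + r²) + r = r + 2*r*(r + r²))
p = 1299 (p = 9*(1 + 2*9 + 2*9²) - 330 = 9*(1 + 18 + 2*81) - 330 = 9*(1 + 18 + 162) - 330 = 9*181 - 330 = 1629 - 330 = 1299)
v/p = -36/1299 = -36*1/1299 = -12/433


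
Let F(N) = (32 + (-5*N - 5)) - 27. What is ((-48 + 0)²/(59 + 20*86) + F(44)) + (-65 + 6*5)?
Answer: -150447/593 ≈ -253.70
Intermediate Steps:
F(N) = -5*N (F(N) = (32 + (-5 - 5*N)) - 27 = (27 - 5*N) - 27 = -5*N)
((-48 + 0)²/(59 + 20*86) + F(44)) + (-65 + 6*5) = ((-48 + 0)²/(59 + 20*86) - 5*44) + (-65 + 6*5) = ((-48)²/(59 + 1720) - 220) + (-65 + 30) = (2304/1779 - 220) - 35 = (2304*(1/1779) - 220) - 35 = (768/593 - 220) - 35 = -129692/593 - 35 = -150447/593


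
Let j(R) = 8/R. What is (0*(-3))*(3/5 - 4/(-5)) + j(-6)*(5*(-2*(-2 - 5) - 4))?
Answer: -200/3 ≈ -66.667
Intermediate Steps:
(0*(-3))*(3/5 - 4/(-5)) + j(-6)*(5*(-2*(-2 - 5) - 4)) = (0*(-3))*(3/5 - 4/(-5)) + (8/(-6))*(5*(-2*(-2 - 5) - 4)) = 0*(3*(1/5) - 4*(-1/5)) + (8*(-1/6))*(5*(-2*(-7) - 4)) = 0*(3/5 + 4/5) - 20*(14 - 4)/3 = 0*(7/5) - 20*10/3 = 0 - 4/3*50 = 0 - 200/3 = -200/3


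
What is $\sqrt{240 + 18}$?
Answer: $\sqrt{258} \approx 16.062$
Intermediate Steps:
$\sqrt{240 + 18} = \sqrt{258}$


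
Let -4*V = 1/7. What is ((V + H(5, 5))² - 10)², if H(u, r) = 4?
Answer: 20079361/614656 ≈ 32.668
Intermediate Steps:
V = -1/28 (V = -1/(4*7) = -¼*⅐ = -1/28 ≈ -0.035714)
((V + H(5, 5))² - 10)² = ((-1/28 + 4)² - 10)² = ((111/28)² - 10)² = (12321/784 - 10)² = (4481/784)² = 20079361/614656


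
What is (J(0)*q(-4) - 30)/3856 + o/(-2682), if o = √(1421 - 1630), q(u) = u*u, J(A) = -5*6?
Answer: -255/1928 - I*√209/2682 ≈ -0.13226 - 0.0053903*I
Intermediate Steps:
J(A) = -30
q(u) = u²
o = I*√209 (o = √(-209) = I*√209 ≈ 14.457*I)
(J(0)*q(-4) - 30)/3856 + o/(-2682) = (-30*(-4)² - 30)/3856 + (I*√209)/(-2682) = (-30*16 - 30)*(1/3856) + (I*√209)*(-1/2682) = (-480 - 30)*(1/3856) - I*√209/2682 = -510*1/3856 - I*√209/2682 = -255/1928 - I*√209/2682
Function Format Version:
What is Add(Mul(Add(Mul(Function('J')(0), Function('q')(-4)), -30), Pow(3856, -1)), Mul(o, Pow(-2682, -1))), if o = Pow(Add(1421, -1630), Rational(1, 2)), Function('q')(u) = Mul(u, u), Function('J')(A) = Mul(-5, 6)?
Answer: Add(Rational(-255, 1928), Mul(Rational(-1, 2682), I, Pow(209, Rational(1, 2)))) ≈ Add(-0.13226, Mul(-0.0053903, I))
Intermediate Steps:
Function('J')(A) = -30
Function('q')(u) = Pow(u, 2)
o = Mul(I, Pow(209, Rational(1, 2))) (o = Pow(-209, Rational(1, 2)) = Mul(I, Pow(209, Rational(1, 2))) ≈ Mul(14.457, I))
Add(Mul(Add(Mul(Function('J')(0), Function('q')(-4)), -30), Pow(3856, -1)), Mul(o, Pow(-2682, -1))) = Add(Mul(Add(Mul(-30, Pow(-4, 2)), -30), Pow(3856, -1)), Mul(Mul(I, Pow(209, Rational(1, 2))), Pow(-2682, -1))) = Add(Mul(Add(Mul(-30, 16), -30), Rational(1, 3856)), Mul(Mul(I, Pow(209, Rational(1, 2))), Rational(-1, 2682))) = Add(Mul(Add(-480, -30), Rational(1, 3856)), Mul(Rational(-1, 2682), I, Pow(209, Rational(1, 2)))) = Add(Mul(-510, Rational(1, 3856)), Mul(Rational(-1, 2682), I, Pow(209, Rational(1, 2)))) = Add(Rational(-255, 1928), Mul(Rational(-1, 2682), I, Pow(209, Rational(1, 2))))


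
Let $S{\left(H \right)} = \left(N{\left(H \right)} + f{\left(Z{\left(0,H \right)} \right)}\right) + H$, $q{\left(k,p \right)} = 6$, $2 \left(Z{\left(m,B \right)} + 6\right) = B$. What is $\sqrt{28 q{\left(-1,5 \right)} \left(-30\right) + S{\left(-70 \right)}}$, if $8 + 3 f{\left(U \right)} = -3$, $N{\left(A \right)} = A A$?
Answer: $\frac{i \sqrt{1923}}{3} \approx 14.617 i$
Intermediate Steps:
$Z{\left(m,B \right)} = -6 + \frac{B}{2}$
$N{\left(A \right)} = A^{2}$
$f{\left(U \right)} = - \frac{11}{3}$ ($f{\left(U \right)} = - \frac{8}{3} + \frac{1}{3} \left(-3\right) = - \frac{8}{3} - 1 = - \frac{11}{3}$)
$S{\left(H \right)} = - \frac{11}{3} + H + H^{2}$ ($S{\left(H \right)} = \left(H^{2} - \frac{11}{3}\right) + H = \left(- \frac{11}{3} + H^{2}\right) + H = - \frac{11}{3} + H + H^{2}$)
$\sqrt{28 q{\left(-1,5 \right)} \left(-30\right) + S{\left(-70 \right)}} = \sqrt{28 \cdot 6 \left(-30\right) - \left(\frac{221}{3} - 4900\right)} = \sqrt{168 \left(-30\right) - - \frac{14479}{3}} = \sqrt{-5040 + \frac{14479}{3}} = \sqrt{- \frac{641}{3}} = \frac{i \sqrt{1923}}{3}$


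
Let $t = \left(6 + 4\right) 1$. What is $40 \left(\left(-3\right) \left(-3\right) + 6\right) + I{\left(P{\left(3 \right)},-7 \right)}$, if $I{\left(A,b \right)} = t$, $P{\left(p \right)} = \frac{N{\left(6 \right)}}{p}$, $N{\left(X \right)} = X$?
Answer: $610$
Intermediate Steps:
$P{\left(p \right)} = \frac{6}{p}$
$t = 10$ ($t = 10 \cdot 1 = 10$)
$I{\left(A,b \right)} = 10$
$40 \left(\left(-3\right) \left(-3\right) + 6\right) + I{\left(P{\left(3 \right)},-7 \right)} = 40 \left(\left(-3\right) \left(-3\right) + 6\right) + 10 = 40 \left(9 + 6\right) + 10 = 40 \cdot 15 + 10 = 600 + 10 = 610$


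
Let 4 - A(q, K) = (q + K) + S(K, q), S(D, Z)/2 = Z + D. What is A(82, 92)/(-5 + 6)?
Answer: -518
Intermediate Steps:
S(D, Z) = 2*D + 2*Z (S(D, Z) = 2*(Z + D) = 2*(D + Z) = 2*D + 2*Z)
A(q, K) = 4 - 3*K - 3*q (A(q, K) = 4 - ((q + K) + (2*K + 2*q)) = 4 - ((K + q) + (2*K + 2*q)) = 4 - (3*K + 3*q) = 4 + (-3*K - 3*q) = 4 - 3*K - 3*q)
A(82, 92)/(-5 + 6) = (4 - 3*92 - 3*82)/(-5 + 6) = (4 - 276 - 246)/1 = -518*1 = -518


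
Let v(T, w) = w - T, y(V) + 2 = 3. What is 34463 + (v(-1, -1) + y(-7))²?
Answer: 34464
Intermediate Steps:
y(V) = 1 (y(V) = -2 + 3 = 1)
34463 + (v(-1, -1) + y(-7))² = 34463 + ((-1 - 1*(-1)) + 1)² = 34463 + ((-1 + 1) + 1)² = 34463 + (0 + 1)² = 34463 + 1² = 34463 + 1 = 34464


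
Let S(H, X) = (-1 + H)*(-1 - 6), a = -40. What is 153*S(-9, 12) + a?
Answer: 10670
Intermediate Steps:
S(H, X) = 7 - 7*H (S(H, X) = (-1 + H)*(-7) = 7 - 7*H)
153*S(-9, 12) + a = 153*(7 - 7*(-9)) - 40 = 153*(7 + 63) - 40 = 153*70 - 40 = 10710 - 40 = 10670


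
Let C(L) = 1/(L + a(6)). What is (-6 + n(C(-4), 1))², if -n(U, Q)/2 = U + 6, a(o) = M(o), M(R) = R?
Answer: 361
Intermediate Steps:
a(o) = o
C(L) = 1/(6 + L) (C(L) = 1/(L + 6) = 1/(6 + L))
n(U, Q) = -12 - 2*U (n(U, Q) = -2*(U + 6) = -2*(6 + U) = -12 - 2*U)
(-6 + n(C(-4), 1))² = (-6 + (-12 - 2/(6 - 4)))² = (-6 + (-12 - 2/2))² = (-6 + (-12 - 2*½))² = (-6 + (-12 - 1))² = (-6 - 13)² = (-19)² = 361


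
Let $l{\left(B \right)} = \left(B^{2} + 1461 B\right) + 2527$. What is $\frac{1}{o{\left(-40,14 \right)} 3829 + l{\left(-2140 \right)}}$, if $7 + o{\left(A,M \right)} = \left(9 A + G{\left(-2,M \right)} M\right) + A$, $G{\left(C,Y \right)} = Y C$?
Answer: $- \frac{1}{1603784} \approx -6.2353 \cdot 10^{-7}$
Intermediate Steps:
$G{\left(C,Y \right)} = C Y$
$o{\left(A,M \right)} = -7 - 2 M^{2} + 10 A$ ($o{\left(A,M \right)} = -7 + \left(\left(9 A + - 2 M M\right) + A\right) = -7 + \left(\left(9 A - 2 M^{2}\right) + A\right) = -7 + \left(\left(- 2 M^{2} + 9 A\right) + A\right) = -7 + \left(- 2 M^{2} + 10 A\right) = -7 - 2 M^{2} + 10 A$)
$l{\left(B \right)} = 2527 + B^{2} + 1461 B$
$\frac{1}{o{\left(-40,14 \right)} 3829 + l{\left(-2140 \right)}} = \frac{1}{\left(-7 - 2 \cdot 14^{2} + 10 \left(-40\right)\right) 3829 + \left(2527 + \left(-2140\right)^{2} + 1461 \left(-2140\right)\right)} = \frac{1}{\left(-7 - 392 - 400\right) 3829 + \left(2527 + 4579600 - 3126540\right)} = \frac{1}{\left(-7 - 392 - 400\right) 3829 + 1455587} = \frac{1}{\left(-799\right) 3829 + 1455587} = \frac{1}{-3059371 + 1455587} = \frac{1}{-1603784} = - \frac{1}{1603784}$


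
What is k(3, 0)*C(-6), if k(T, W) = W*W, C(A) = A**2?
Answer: 0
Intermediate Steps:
k(T, W) = W**2
k(3, 0)*C(-6) = 0**2*(-6)**2 = 0*36 = 0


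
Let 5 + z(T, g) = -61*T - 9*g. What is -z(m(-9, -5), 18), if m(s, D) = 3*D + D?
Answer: -1053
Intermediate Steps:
m(s, D) = 4*D
z(T, g) = -5 - 61*T - 9*g (z(T, g) = -5 + (-61*T - 9*g) = -5 - 61*T - 9*g)
-z(m(-9, -5), 18) = -(-5 - 244*(-5) - 9*18) = -(-5 - 61*(-20) - 162) = -(-5 + 1220 - 162) = -1*1053 = -1053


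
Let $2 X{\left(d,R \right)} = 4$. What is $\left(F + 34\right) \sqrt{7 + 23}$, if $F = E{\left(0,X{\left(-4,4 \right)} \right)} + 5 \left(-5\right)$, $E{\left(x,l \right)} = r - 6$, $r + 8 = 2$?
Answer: $- 3 \sqrt{30} \approx -16.432$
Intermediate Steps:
$r = -6$ ($r = -8 + 2 = -6$)
$X{\left(d,R \right)} = 2$ ($X{\left(d,R \right)} = \frac{1}{2} \cdot 4 = 2$)
$E{\left(x,l \right)} = -12$ ($E{\left(x,l \right)} = -6 - 6 = -12$)
$F = -37$ ($F = -12 + 5 \left(-5\right) = -12 - 25 = -37$)
$\left(F + 34\right) \sqrt{7 + 23} = \left(-37 + 34\right) \sqrt{7 + 23} = - 3 \sqrt{30}$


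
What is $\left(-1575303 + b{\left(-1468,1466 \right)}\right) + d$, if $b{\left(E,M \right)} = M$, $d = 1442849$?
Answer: $-130988$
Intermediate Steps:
$\left(-1575303 + b{\left(-1468,1466 \right)}\right) + d = \left(-1575303 + 1466\right) + 1442849 = -1573837 + 1442849 = -130988$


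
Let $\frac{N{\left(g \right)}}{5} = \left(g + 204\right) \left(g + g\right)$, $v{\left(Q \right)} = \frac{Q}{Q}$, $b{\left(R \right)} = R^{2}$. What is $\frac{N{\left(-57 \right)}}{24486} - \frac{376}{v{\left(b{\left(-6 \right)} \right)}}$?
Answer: $- \frac{221203}{583} \approx -379.42$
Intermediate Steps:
$v{\left(Q \right)} = 1$
$N{\left(g \right)} = 10 g \left(204 + g\right)$ ($N{\left(g \right)} = 5 \left(g + 204\right) \left(g + g\right) = 5 \left(204 + g\right) 2 g = 5 \cdot 2 g \left(204 + g\right) = 10 g \left(204 + g\right)$)
$\frac{N{\left(-57 \right)}}{24486} - \frac{376}{v{\left(b{\left(-6 \right)} \right)}} = \frac{10 \left(-57\right) \left(204 - 57\right)}{24486} - \frac{376}{1} = 10 \left(-57\right) 147 \cdot \frac{1}{24486} - 376 = \left(-83790\right) \frac{1}{24486} - 376 = - \frac{1995}{583} - 376 = - \frac{221203}{583}$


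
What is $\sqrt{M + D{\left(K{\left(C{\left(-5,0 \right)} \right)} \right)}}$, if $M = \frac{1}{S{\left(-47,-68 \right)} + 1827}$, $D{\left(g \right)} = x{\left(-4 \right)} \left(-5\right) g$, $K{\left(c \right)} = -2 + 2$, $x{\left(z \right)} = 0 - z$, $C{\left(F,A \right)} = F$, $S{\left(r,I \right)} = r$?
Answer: $\frac{\sqrt{445}}{890} \approx 0.023702$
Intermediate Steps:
$x{\left(z \right)} = - z$
$K{\left(c \right)} = 0$
$D{\left(g \right)} = - 20 g$ ($D{\left(g \right)} = \left(-1\right) \left(-4\right) \left(-5\right) g = 4 \left(-5\right) g = - 20 g$)
$M = \frac{1}{1780}$ ($M = \frac{1}{-47 + 1827} = \frac{1}{1780} \approx 0.0005618$)
$\sqrt{M + D{\left(K{\left(C{\left(-5,0 \right)} \right)} \right)}} = \sqrt{\frac{1}{1780} - 0} = \sqrt{\frac{1}{1780} + 0} = \sqrt{\frac{1}{1780}} = \frac{\sqrt{445}}{890}$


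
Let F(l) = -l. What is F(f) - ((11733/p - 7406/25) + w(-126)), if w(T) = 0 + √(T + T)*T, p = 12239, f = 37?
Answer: 79027634/305975 + 756*I*√7 ≈ 258.28 + 2000.2*I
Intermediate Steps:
w(T) = √2*T^(3/2) (w(T) = 0 + √(2*T)*T = 0 + (√2*√T)*T = 0 + √2*T^(3/2) = √2*T^(3/2))
F(f) - ((11733/p - 7406/25) + w(-126)) = -1*37 - ((11733/12239 - 7406/25) + √2*(-126)^(3/2)) = -37 - ((11733*(1/12239) - 7406*1/25) + √2*(-378*I*√14)) = -37 - ((11733/12239 - 7406/25) - 756*I*√7) = -37 - (-90348709/305975 - 756*I*√7) = -37 + (90348709/305975 + 756*I*√7) = 79027634/305975 + 756*I*√7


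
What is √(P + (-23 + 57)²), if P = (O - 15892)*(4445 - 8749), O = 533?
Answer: 14*√337277 ≈ 8130.6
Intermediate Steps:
P = 66105136 (P = (533 - 15892)*(4445 - 8749) = -15359*(-4304) = 66105136)
√(P + (-23 + 57)²) = √(66105136 + (-23 + 57)²) = √(66105136 + 34²) = √(66105136 + 1156) = √66106292 = 14*√337277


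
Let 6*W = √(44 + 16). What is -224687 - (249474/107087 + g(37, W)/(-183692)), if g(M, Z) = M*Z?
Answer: -24061306243/107087 + 37*√15/551076 ≈ -2.2469e+5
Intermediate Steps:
W = √15/3 (W = √(44 + 16)/6 = √60/6 = (2*√15)/6 = √15/3 ≈ 1.2910)
-224687 - (249474/107087 + g(37, W)/(-183692)) = -224687 - (249474/107087 + (37*(√15/3))/(-183692)) = -224687 - (249474*(1/107087) + (37*√15/3)*(-1/183692)) = -224687 - (249474/107087 - 37*√15/551076) = -224687 + (-249474/107087 + 37*√15/551076) = -24061306243/107087 + 37*√15/551076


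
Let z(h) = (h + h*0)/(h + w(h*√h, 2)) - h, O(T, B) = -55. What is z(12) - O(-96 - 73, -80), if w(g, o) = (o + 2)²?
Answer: 304/7 ≈ 43.429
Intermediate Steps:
w(g, o) = (2 + o)²
z(h) = -h + h/(16 + h) (z(h) = (h + h*0)/(h + (2 + 2)²) - h = (h + 0)/(h + 4²) - h = h/(h + 16) - h = h/(16 + h) - h = -h + h/(16 + h))
z(12) - O(-96 - 73, -80) = -1*12*(15 + 12)/(16 + 12) - 1*(-55) = -1*12*27/28 + 55 = -1*12*1/28*27 + 55 = -81/7 + 55 = 304/7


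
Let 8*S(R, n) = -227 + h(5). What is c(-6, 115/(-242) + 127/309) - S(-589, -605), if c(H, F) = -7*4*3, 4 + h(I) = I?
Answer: -223/4 ≈ -55.750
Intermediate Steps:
h(I) = -4 + I
c(H, F) = -84 (c(H, F) = -28*3 = -84)
S(R, n) = -113/4 (S(R, n) = (-227 + (-4 + 5))/8 = (-227 + 1)/8 = (⅛)*(-226) = -113/4)
c(-6, 115/(-242) + 127/309) - S(-589, -605) = -84 - 1*(-113/4) = -84 + 113/4 = -223/4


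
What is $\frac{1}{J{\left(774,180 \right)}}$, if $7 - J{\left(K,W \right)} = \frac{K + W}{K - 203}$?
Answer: $\frac{571}{3043} \approx 0.18764$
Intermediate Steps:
$J{\left(K,W \right)} = 7 - \frac{K + W}{-203 + K}$ ($J{\left(K,W \right)} = 7 - \frac{K + W}{K - 203} = 7 - \frac{K + W}{-203 + K}$)
$\frac{1}{J{\left(774,180 \right)}} = \frac{1}{\frac{1}{-203 + 774} \left(-1421 - 180 + 6 \cdot 774\right)} = \frac{1}{\frac{1}{571} \left(-1421 - 180 + 4644\right)} = \frac{1}{\frac{1}{571} \cdot 3043} = \frac{1}{\frac{3043}{571}} = \frac{571}{3043}$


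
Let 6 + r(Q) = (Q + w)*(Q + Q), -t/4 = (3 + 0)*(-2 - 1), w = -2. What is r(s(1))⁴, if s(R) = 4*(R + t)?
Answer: 3486077720236810000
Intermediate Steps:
t = 36 (t = -4*(3 + 0)*(-2 - 1) = -12*(-3) = -4*(-9) = 36)
s(R) = 144 + 4*R (s(R) = 4*(R + 36) = 4*(36 + R) = 144 + 4*R)
r(Q) = -6 + 2*Q*(-2 + Q) (r(Q) = -6 + (Q - 2)*(Q + Q) = -6 + (-2 + Q)*(2*Q) = -6 + 2*Q*(-2 + Q))
r(s(1))⁴ = (-6 - 4*(144 + 4*1) + 2*(144 + 4*1)²)⁴ = (-6 - 4*(144 + 4) + 2*(144 + 4)²)⁴ = (-6 - 4*148 + 2*148²)⁴ = (-6 - 592 + 2*21904)⁴ = (-6 - 592 + 43808)⁴ = 43210⁴ = 3486077720236810000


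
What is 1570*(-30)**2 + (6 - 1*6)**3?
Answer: 1413000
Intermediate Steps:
1570*(-30)**2 + (6 - 1*6)**3 = 1570*900 + (6 - 6)**3 = 1413000 + 0**3 = 1413000 + 0 = 1413000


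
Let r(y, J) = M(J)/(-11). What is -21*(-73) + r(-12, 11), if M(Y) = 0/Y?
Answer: 1533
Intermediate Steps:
M(Y) = 0
r(y, J) = 0 (r(y, J) = 0/(-11) = 0*(-1/11) = 0)
-21*(-73) + r(-12, 11) = -21*(-73) + 0 = 1533 + 0 = 1533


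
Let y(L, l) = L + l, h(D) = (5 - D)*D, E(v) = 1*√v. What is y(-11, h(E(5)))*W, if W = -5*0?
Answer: 0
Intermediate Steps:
E(v) = √v
h(D) = D*(5 - D)
W = 0
y(-11, h(E(5)))*W = (-11 + √5*(5 - √5))*0 = 0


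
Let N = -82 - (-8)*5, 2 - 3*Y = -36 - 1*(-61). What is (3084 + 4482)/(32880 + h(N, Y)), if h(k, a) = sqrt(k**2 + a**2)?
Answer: 447786144/1945966639 - 22698*sqrt(16405)/9729833195 ≈ 0.22981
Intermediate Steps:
Y = -23/3 (Y = 2/3 - (-36 - 1*(-61))/3 = 2/3 - (-36 + 61)/3 = 2/3 - 1/3*25 = 2/3 - 25/3 = -23/3 ≈ -7.6667)
N = -42 (N = -82 - 1*(-40) = -82 + 40 = -42)
h(k, a) = sqrt(a**2 + k**2)
(3084 + 4482)/(32880 + h(N, Y)) = (3084 + 4482)/(32880 + sqrt((-23/3)**2 + (-42)**2)) = 7566/(32880 + sqrt(529/9 + 1764)) = 7566/(32880 + sqrt(16405/9)) = 7566/(32880 + sqrt(16405)/3)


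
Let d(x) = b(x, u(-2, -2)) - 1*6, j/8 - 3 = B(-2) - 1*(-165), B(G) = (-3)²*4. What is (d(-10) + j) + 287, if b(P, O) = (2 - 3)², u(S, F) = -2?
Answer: 1914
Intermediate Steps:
b(P, O) = 1 (b(P, O) = (-1)² = 1)
B(G) = 36 (B(G) = 9*4 = 36)
j = 1632 (j = 24 + 8*(36 - 1*(-165)) = 24 + 8*(36 + 165) = 24 + 8*201 = 24 + 1608 = 1632)
d(x) = -5 (d(x) = 1 - 1*6 = 1 - 6 = -5)
(d(-10) + j) + 287 = (-5 + 1632) + 287 = 1627 + 287 = 1914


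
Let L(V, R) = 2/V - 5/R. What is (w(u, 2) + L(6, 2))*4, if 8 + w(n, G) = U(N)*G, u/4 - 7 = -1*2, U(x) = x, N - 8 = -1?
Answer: 46/3 ≈ 15.333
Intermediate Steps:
N = 7 (N = 8 - 1 = 7)
L(V, R) = -5/R + 2/V
u = 20 (u = 28 + 4*(-1*2) = 28 + 4*(-2) = 28 - 8 = 20)
w(n, G) = -8 + 7*G
(w(u, 2) + L(6, 2))*4 = ((-8 + 7*2) + (-5/2 + 2/6))*4 = ((-8 + 14) + (-5*1/2 + 2*(1/6)))*4 = (6 + (-5/2 + 1/3))*4 = (6 - 13/6)*4 = (23/6)*4 = 46/3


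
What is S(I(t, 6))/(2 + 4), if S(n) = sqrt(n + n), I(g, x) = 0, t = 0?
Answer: 0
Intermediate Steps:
S(n) = sqrt(2)*sqrt(n) (S(n) = sqrt(2*n) = sqrt(2)*sqrt(n))
S(I(t, 6))/(2 + 4) = (sqrt(2)*sqrt(0))/(2 + 4) = (sqrt(2)*0)/6 = 0*(1/6) = 0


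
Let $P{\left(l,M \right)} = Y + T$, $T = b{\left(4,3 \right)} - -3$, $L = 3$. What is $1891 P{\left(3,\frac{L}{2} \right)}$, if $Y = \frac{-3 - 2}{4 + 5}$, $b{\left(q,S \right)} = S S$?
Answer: $\frac{194773}{9} \approx 21641.0$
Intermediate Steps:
$b{\left(q,S \right)} = S^{2}$
$T = 12$ ($T = 3^{2} - -3 = 9 + 3 = 12$)
$Y = - \frac{5}{9} \approx -0.55556$
$P{\left(l,M \right)} = \frac{103}{9}$ ($P{\left(l,M \right)} = - \frac{5}{9} + 12 = \frac{103}{9}$)
$1891 P{\left(3,\frac{L}{2} \right)} = 1891 \cdot \frac{103}{9} = \frac{194773}{9}$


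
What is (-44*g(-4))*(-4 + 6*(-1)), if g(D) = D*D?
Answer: 7040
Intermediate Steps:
g(D) = D**2
(-44*g(-4))*(-4 + 6*(-1)) = (-44*(-4)**2)*(-4 + 6*(-1)) = (-44*16)*(-4 - 6) = -704*(-10) = 7040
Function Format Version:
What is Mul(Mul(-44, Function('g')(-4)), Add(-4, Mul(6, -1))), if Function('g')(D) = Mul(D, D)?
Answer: 7040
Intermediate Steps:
Function('g')(D) = Pow(D, 2)
Mul(Mul(-44, Function('g')(-4)), Add(-4, Mul(6, -1))) = Mul(Mul(-44, Pow(-4, 2)), Add(-4, Mul(6, -1))) = Mul(Mul(-44, 16), Add(-4, -6)) = Mul(-704, -10) = 7040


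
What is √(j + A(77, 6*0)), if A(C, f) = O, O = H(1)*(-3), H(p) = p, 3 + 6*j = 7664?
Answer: √45858/6 ≈ 35.691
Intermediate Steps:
j = 7661/6 (j = -½ + (⅙)*7664 = -½ + 3832/3 = 7661/6 ≈ 1276.8)
O = -3 (O = 1*(-3) = -3)
A(C, f) = -3
√(j + A(77, 6*0)) = √(7661/6 - 3) = √(7643/6) = √45858/6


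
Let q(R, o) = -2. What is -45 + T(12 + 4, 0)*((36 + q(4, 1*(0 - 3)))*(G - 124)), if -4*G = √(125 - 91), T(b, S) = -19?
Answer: 80059 + 323*√34/2 ≈ 81001.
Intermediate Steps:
G = -√34/4 (G = -√(125 - 91)/4 = -√34/4 ≈ -1.4577)
-45 + T(12 + 4, 0)*((36 + q(4, 1*(0 - 3)))*(G - 124)) = -45 - 19*(36 - 2)*(-√34/4 - 124) = -45 - 646*(-124 - √34/4) = -45 - 19*(-4216 - 17*√34/2) = -45 + (80104 + 323*√34/2) = 80059 + 323*√34/2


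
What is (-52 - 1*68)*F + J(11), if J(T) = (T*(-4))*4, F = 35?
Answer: -4376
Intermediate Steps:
J(T) = -16*T (J(T) = -4*T*4 = -16*T)
(-52 - 1*68)*F + J(11) = (-52 - 1*68)*35 - 16*11 = (-52 - 68)*35 - 176 = -120*35 - 176 = -4200 - 176 = -4376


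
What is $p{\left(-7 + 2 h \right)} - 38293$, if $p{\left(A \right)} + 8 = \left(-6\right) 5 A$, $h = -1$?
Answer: $-38031$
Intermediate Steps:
$p{\left(A \right)} = -8 - 30 A$ ($p{\left(A \right)} = -8 + \left(-6\right) 5 A = -8 - 30 A$)
$p{\left(-7 + 2 h \right)} - 38293 = \left(-8 - 30 \left(-7 + 2 \left(-1\right)\right)\right) - 38293 = \left(-8 - 30 \left(-7 - 2\right)\right) - 38293 = \left(-8 - -270\right) - 38293 = \left(-8 + 270\right) - 38293 = 262 - 38293 = -38031$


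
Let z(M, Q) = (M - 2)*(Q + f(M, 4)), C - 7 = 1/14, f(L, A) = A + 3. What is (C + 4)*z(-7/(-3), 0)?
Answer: 155/6 ≈ 25.833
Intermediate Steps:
f(L, A) = 3 + A
C = 99/14 (C = 7 + 1/14 = 99/14 ≈ 7.0714)
z(M, Q) = (-2 + M)*(7 + Q) (z(M, Q) = (M - 2)*(Q + (3 + 4)) = (-2 + M)*(Q + 7) = (-2 + M)*(7 + Q))
(C + 4)*z(-7/(-3), 0) = (99/14 + 4)*(-14 - 2*0 + 7*(-7/(-3)) - 7/(-3)*0) = 155*(-14 + 0 + 7*(-7*(-1/3)) - 7*(-1/3)*0)/14 = 155*(-14 + 0 + 7*(7/3) + (7/3)*0)/14 = 155*(-14 + 0 + 49/3 + 0)/14 = (155/14)*(7/3) = 155/6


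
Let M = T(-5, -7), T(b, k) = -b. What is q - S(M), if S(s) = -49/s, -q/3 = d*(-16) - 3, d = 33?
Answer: 8014/5 ≈ 1602.8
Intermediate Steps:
q = 1593 (q = -3*(33*(-16) - 3) = -3*(-528 - 3) = -3*(-531) = 1593)
M = 5 (M = -1*(-5) = 5)
q - S(M) = 1593 - (-49)/5 = 1593 - 1*(-49/5) = 1593 + 49/5 = 8014/5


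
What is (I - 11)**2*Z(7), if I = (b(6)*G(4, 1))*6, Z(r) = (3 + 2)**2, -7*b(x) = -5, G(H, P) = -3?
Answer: 697225/49 ≈ 14229.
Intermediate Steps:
b(x) = 5/7 (b(x) = -1/7*(-5) = 5/7)
Z(r) = 25 (Z(r) = 5**2 = 25)
I = -90/7 (I = ((5/7)*(-3))*6 = -15/7*6 = -90/7 ≈ -12.857)
(I - 11)**2*Z(7) = (-90/7 - 11)**2*25 = (-167/7)**2*25 = (27889/49)*25 = 697225/49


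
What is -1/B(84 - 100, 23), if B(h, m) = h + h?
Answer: 1/32 ≈ 0.031250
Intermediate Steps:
B(h, m) = 2*h
-1/B(84 - 100, 23) = -1/(2*(84 - 100)) = -1/(2*(-16)) = -1/(-32) = -1*(-1/32) = 1/32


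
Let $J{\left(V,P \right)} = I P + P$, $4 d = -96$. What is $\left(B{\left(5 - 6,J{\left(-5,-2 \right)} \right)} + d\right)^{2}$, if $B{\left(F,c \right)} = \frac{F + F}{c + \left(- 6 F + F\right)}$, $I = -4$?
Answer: $\frac{70756}{121} \approx 584.76$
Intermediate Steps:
$d = -24$ ($d = \frac{1}{4} \left(-96\right) = -24$)
$J{\left(V,P \right)} = - 3 P$ ($J{\left(V,P \right)} = - 4 P + P = - 3 P$)
$B{\left(F,c \right)} = \frac{2 F}{c - 5 F}$
$\left(B{\left(5 - 6,J{\left(-5,-2 \right)} \right)} + d\right)^{2} = \left(\frac{2 \left(5 - 6\right)}{\left(-3\right) \left(-2\right) - 5 \left(5 - 6\right)} - 24\right)^{2} = \left(2 \left(-1\right) \frac{1}{6 - -5} - 24\right)^{2} = \left(2 \left(-1\right) \frac{1}{6 + 5} - 24\right)^{2} = \left(2 \left(-1\right) \frac{1}{11} - 24\right)^{2} = \left(- \frac{2}{11} - 24\right)^{2} = \left(- \frac{266}{11}\right)^{2} = \frac{70756}{121}$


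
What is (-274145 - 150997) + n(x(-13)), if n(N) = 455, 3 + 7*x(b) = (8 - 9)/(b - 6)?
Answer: -424687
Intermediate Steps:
x(b) = -3/7 - 1/(7*(-6 + b)) (x(b) = -3/7 + ((8 - 9)/(b - 6))/7 = -3/7 + (-1/(-6 + b))/7 = -3/7 - 1/(7*(-6 + b)))
(-274145 - 150997) + n(x(-13)) = (-274145 - 150997) + 455 = -425142 + 455 = -424687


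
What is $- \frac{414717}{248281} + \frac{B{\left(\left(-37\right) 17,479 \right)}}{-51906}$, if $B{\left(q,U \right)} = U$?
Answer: $- \frac{21645227201}{12887273586} \approx -1.6796$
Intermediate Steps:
$- \frac{414717}{248281} + \frac{B{\left(\left(-37\right) 17,479 \right)}}{-51906} = - \frac{414717}{248281} + \frac{479}{-51906} = \left(-414717\right) \frac{1}{248281} + 479 \left(- \frac{1}{51906}\right) = - \frac{414717}{248281} - \frac{479}{51906} = - \frac{21645227201}{12887273586}$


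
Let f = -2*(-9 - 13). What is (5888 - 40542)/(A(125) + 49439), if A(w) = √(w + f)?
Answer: -17327/24726 ≈ -0.70076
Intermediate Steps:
f = 44 (f = -2*(-22) = 44)
A(w) = √(44 + w) (A(w) = √(w + 44) = √(44 + w))
(5888 - 40542)/(A(125) + 49439) = (5888 - 40542)/(√(44 + 125) + 49439) = -34654/(√169 + 49439) = -34654/(13 + 49439) = -34654/49452 = -34654*1/49452 = -17327/24726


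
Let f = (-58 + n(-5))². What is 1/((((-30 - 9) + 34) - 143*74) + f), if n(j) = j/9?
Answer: -81/579818 ≈ -0.00013970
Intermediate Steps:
n(j) = j/9 (n(j) = j*(⅑) = j/9)
f = 277729/81 (f = (-58 + (⅑)*(-5))² = (-58 - 5/9)² = (-527/9)² = 277729/81 ≈ 3428.8)
1/((((-30 - 9) + 34) - 143*74) + f) = 1/((((-30 - 9) + 34) - 143*74) + 277729/81) = 1/(((-39 + 34) - 10582) + 277729/81) = 1/((-5 - 10582) + 277729/81) = 1/(-10587 + 277729/81) = 1/(-579818/81) = -81/579818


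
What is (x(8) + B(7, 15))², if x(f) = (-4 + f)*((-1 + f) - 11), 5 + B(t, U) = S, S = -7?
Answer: 784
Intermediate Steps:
B(t, U) = -12 (B(t, U) = -5 - 7 = -12)
x(f) = (-12 + f)*(-4 + f) (x(f) = (-4 + f)*(-12 + f) = (-12 + f)*(-4 + f))
(x(8) + B(7, 15))² = ((48 + 8² - 16*8) - 12)² = ((48 + 64 - 128) - 12)² = (-16 - 12)² = (-28)² = 784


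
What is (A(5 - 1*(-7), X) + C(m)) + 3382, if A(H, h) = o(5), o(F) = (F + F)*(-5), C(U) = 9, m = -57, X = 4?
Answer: 3341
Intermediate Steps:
o(F) = -10*F (o(F) = (2*F)*(-5) = -10*F)
A(H, h) = -50 (A(H, h) = -10*5 = -50)
(A(5 - 1*(-7), X) + C(m)) + 3382 = (-50 + 9) + 3382 = -41 + 3382 = 3341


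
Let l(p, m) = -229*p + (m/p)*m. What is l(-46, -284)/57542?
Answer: 100977/661733 ≈ 0.15259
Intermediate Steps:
l(p, m) = -229*p + m**2/p
l(-46, -284)/57542 = (-229*(-46) + (-284)**2/(-46))/57542 = (10534 + 80656*(-1/46))*(1/57542) = (10534 - 40328/23)*(1/57542) = (201954/23)*(1/57542) = 100977/661733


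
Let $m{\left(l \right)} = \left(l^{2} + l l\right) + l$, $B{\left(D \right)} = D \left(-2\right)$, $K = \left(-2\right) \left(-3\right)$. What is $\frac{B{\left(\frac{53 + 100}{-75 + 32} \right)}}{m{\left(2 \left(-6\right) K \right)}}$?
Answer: $\frac{17}{24596} \approx 0.00069117$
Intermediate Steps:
$K = 6$
$B{\left(D \right)} = - 2 D$
$m{\left(l \right)} = l + 2 l^{2}$ ($m{\left(l \right)} = \left(l^{2} + l^{2}\right) + l = 2 l^{2} + l = l + 2 l^{2}$)
$\frac{B{\left(\frac{53 + 100}{-75 + 32} \right)}}{m{\left(2 \left(-6\right) K \right)}} = \frac{\left(-2\right) \frac{53 + 100}{-75 + 32}}{2 \left(-6\right) 6 \left(1 + 2 \cdot 2 \left(-6\right) 6\right)} = \frac{\left(-2\right) \frac{153}{-43}}{\left(-12\right) 6 \left(1 + 2 \left(\left(-12\right) 6\right)\right)} = \frac{\left(-2\right) 153 \left(- \frac{1}{43}\right)}{\left(-72\right) \left(1 + 2 \left(-72\right)\right)} = \frac{\left(-2\right) \left(- \frac{153}{43}\right)}{\left(-72\right) \left(1 - 144\right)} = \frac{306}{43 \left(\left(-72\right) \left(-143\right)\right)} = \frac{306}{43 \cdot 10296} = \frac{306}{43} \cdot \frac{1}{10296} = \frac{17}{24596}$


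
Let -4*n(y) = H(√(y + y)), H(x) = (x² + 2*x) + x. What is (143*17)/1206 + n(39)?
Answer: -10543/603 - 3*√78/4 ≈ -24.108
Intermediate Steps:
H(x) = x² + 3*x
n(y) = -√2*√y*(3 + √2*√y)/4 (n(y) = -√(y + y)*(3 + √(y + y))/4 = -√(2*y)*(3 + √(2*y))/4 = -√2*√y*(3 + √2*√y)/4)
(143*17)/1206 + n(39) = (143*17)/1206 + (-½*39 - 3*√2*√39/4) = 2431*(1/1206) + (-39/2 - 3*√78/4) = 2431/1206 + (-39/2 - 3*√78/4) = -10543/603 - 3*√78/4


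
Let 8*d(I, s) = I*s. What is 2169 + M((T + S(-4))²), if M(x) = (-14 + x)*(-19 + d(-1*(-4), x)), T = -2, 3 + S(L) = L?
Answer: 7219/2 ≈ 3609.5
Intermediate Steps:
S(L) = -3 + L
d(I, s) = I*s/8 (d(I, s) = (I*s)/8 = I*s/8)
M(x) = (-19 + x/2)*(-14 + x) (M(x) = (-14 + x)*(-19 + (-1*(-4))*x/8) = (-14 + x)*(-19 + (⅛)*4*x) = (-14 + x)*(-19 + x/2) = (-19 + x/2)*(-14 + x))
2169 + M((T + S(-4))²) = 2169 + (266 + ((-2 + (-3 - 4))²)²/2 - 26*(-2 + (-3 - 4))²) = 2169 + (266 + ((-2 - 7)²)²/2 - 26*(-2 - 7)²) = 2169 + (266 + ((-9)²)²/2 - 26*(-9)²) = 2169 + (266 + (½)*81² - 26*81) = 2169 + (266 + (½)*6561 - 2106) = 2169 + (266 + 6561/2 - 2106) = 2169 + 2881/2 = 7219/2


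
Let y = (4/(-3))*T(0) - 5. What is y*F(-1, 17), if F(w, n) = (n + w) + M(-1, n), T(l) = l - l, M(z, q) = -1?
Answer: -75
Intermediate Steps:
T(l) = 0
F(w, n) = -1 + n + w (F(w, n) = (n + w) - 1 = -1 + n + w)
y = -5 (y = (4/(-3))*0 - 5 = (4*(-⅓))*0 - 5 = -4/3*0 - 5 = 0 - 5 = -5)
y*F(-1, 17) = -5*(-1 + 17 - 1) = -5*15 = -75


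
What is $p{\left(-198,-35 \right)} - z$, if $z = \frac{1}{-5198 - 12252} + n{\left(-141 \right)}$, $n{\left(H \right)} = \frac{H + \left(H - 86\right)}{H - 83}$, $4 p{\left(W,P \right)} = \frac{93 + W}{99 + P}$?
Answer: $- \frac{32098379}{15635200} \approx -2.053$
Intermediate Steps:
$p{\left(W,P \right)} = \frac{93 + W}{4 \left(99 + P\right)}$ ($p{\left(W,P \right)} = \frac{\left(93 + W\right) \frac{1}{99 + P}}{4} = \frac{\frac{1}{99 + P} \left(93 + W\right)}{4} = \frac{93 + W}{4 \left(99 + P\right)}$)
$n{\left(H \right)} = \frac{-86 + 2 H}{-83 + H}$ ($n{\left(H \right)} = \frac{H + \left(-86 + H\right)}{-83 + H} = \frac{-86 + 2 H}{-83 + H}$)
$z = \frac{100334}{61075}$ ($z = \frac{1}{-5198 - 12252} + \frac{2 \left(-43 - 141\right)}{-83 - 141} = \frac{1}{-17450} + 2 \frac{1}{-224} \left(-184\right) = - \frac{1}{17450} + 2 \left(- \frac{1}{224}\right) \left(-184\right) = - \frac{1}{17450} + \frac{23}{14} = \frac{100334}{61075} \approx 1.6428$)
$p{\left(-198,-35 \right)} - z = \frac{93 - 198}{4 \left(99 - 35\right)} - \frac{100334}{61075} = \frac{1}{4} \cdot \frac{1}{64} \left(-105\right) - \frac{100334}{61075} = - \frac{105}{256} - \frac{100334}{61075} = - \frac{32098379}{15635200}$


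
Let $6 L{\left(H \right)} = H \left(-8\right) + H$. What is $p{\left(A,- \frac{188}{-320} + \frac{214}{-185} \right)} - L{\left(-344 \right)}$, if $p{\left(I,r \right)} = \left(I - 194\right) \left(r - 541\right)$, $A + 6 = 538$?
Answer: $- \frac{162905147}{888} \approx -1.8345 \cdot 10^{5}$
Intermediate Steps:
$A = 532$ ($A = -6 + 538 = 532$)
$p{\left(I,r \right)} = \left(-541 + r\right) \left(-194 + I\right)$ ($p{\left(I,r \right)} = \left(-194 + I\right) \left(-541 + r\right) = \left(-541 + r\right) \left(-194 + I\right)$)
$L{\left(H \right)} = - \frac{7 H}{6}$ ($L{\left(H \right)} = \frac{H \left(-8\right) + H}{6} = \frac{- 8 H + H}{6} = \frac{\left(-7\right) H}{6} = - \frac{7 H}{6}$)
$p{\left(A,- \frac{188}{-320} + \frac{214}{-185} \right)} - L{\left(-344 \right)} = \left(104954 - 287812 - 194 \left(- \frac{188}{-320} + \frac{214}{-185}\right) + 532 \left(- \frac{188}{-320} + \frac{214}{-185}\right)\right) - \left(- \frac{7}{6}\right) \left(-344\right) = \left(104954 - 287812 - 194 \left(\left(-188\right) \left(- \frac{1}{320}\right) + 214 \left(- \frac{1}{185}\right)\right) + 532 \left(\left(-188\right) \left(- \frac{1}{320}\right) + 214 \left(- \frac{1}{185}\right)\right)\right) - \frac{1204}{3} = \left(104954 - 287812 - 194 \left(\frac{47}{80} - \frac{214}{185}\right) + 532 \left(\frac{47}{80} - \frac{214}{185}\right)\right) - \frac{1204}{3} = \left(104954 - 287812 - - \frac{32689}{296} + 532 \left(- \frac{337}{592}\right)\right) - \frac{1204}{3} = \left(104954 - 287812 + \frac{32689}{296} - \frac{44821}{148}\right) - \frac{1204}{3} = - \frac{54182921}{296} - \frac{1204}{3} = - \frac{162905147}{888}$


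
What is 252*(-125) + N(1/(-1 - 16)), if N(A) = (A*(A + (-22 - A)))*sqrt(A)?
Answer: -31500 + 22*I*sqrt(17)/289 ≈ -31500.0 + 0.31387*I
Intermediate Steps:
N(A) = -22*A**(3/2) (N(A) = (A*(-22))*sqrt(A) = (-22*A)*sqrt(A) = -22*A**(3/2))
252*(-125) + N(1/(-1 - 16)) = 252*(-125) - 22*(-I*sqrt(17)/289) = -31500 - 22*(-I*sqrt(17)/289) = -31500 - (-22)*I*sqrt(17)/289 = -31500 + 22*I*sqrt(17)/289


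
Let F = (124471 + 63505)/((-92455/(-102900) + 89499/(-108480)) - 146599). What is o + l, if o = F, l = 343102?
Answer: 1871527501683856838/5454746681789 ≈ 3.4310e+5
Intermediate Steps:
F = -6994331312640/5454746681789 (F = 187976/((-92455*(-1/102900) + 89499*(-1/108480)) - 146599) = 187976/((18491/20580 - 29833/36160) - 146599) = 187976/(2733571/37208640 - 146599) = 187976/(-5454746681789/37208640) = 187976*(-37208640/5454746681789) = -6994331312640/5454746681789 ≈ -1.2822)
o = -6994331312640/5454746681789 ≈ -1.2822
o + l = -6994331312640/5454746681789 + 343102 = 1871527501683856838/5454746681789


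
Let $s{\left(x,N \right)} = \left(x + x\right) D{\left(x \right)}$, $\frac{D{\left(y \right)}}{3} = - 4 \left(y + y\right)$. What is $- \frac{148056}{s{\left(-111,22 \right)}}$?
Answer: $\frac{6169}{24642} \approx 0.25034$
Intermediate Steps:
$D{\left(y \right)} = - 24 y$ ($D{\left(y \right)} = 3 \left(- 4 \left(y + y\right)\right) = 3 \left(- 4 \cdot 2 y\right) = 3 \left(- 8 y\right) = - 24 y$)
$s{\left(x,N \right)} = - 48 x^{2}$ ($s{\left(x,N \right)} = \left(x + x\right) \left(- 24 x\right) = 2 x \left(- 24 x\right) = - 48 x^{2}$)
$- \frac{148056}{s{\left(-111,22 \right)}} = - \frac{148056}{\left(-48\right) \left(-111\right)^{2}} = - \frac{148056}{\left(-48\right) 12321} = - \frac{148056}{-591408} = \left(-148056\right) \left(- \frac{1}{591408}\right) = \frac{6169}{24642}$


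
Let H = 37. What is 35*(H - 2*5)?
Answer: 945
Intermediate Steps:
35*(H - 2*5) = 35*(37 - 2*5) = 35*(37 - 10) = 35*27 = 945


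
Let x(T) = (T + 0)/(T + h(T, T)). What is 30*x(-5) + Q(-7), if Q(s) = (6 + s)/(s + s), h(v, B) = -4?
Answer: 703/42 ≈ 16.738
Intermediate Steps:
x(T) = T/(-4 + T) (x(T) = (T + 0)/(T - 4) = T/(-4 + T))
Q(s) = (6 + s)/(2*s) (Q(s) = (6 + s)/((2*s)) = (6 + s)*(1/(2*s)) = (6 + s)/(2*s))
30*x(-5) + Q(-7) = 30*(-5/(-4 - 5)) + (½)*(6 - 7)/(-7) = 30*(-5/(-9)) + (½)*(-⅐)*(-1) = 30*(-5*(-⅑)) + 1/14 = 30*(5/9) + 1/14 = 50/3 + 1/14 = 703/42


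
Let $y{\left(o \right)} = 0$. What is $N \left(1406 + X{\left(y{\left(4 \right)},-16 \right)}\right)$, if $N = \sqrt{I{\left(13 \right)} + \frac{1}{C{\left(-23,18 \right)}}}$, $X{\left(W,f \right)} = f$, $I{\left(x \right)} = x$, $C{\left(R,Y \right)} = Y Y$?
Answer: $\frac{695 \sqrt{4213}}{9} \approx 5012.3$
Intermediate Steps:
$C{\left(R,Y \right)} = Y^{2}$
$N = \frac{\sqrt{4213}}{18}$ ($N = \sqrt{13 + \frac{1}{18^{2}}} = \sqrt{13 + \frac{1}{324}} = \sqrt{\frac{4213}{324}} = \frac{\sqrt{4213}}{18} \approx 3.606$)
$N \left(1406 + X{\left(y{\left(4 \right)},-16 \right)}\right) = \frac{\sqrt{4213}}{18} \left(1406 - 16\right) = \frac{\sqrt{4213}}{18} \cdot 1390 = \frac{695 \sqrt{4213}}{9}$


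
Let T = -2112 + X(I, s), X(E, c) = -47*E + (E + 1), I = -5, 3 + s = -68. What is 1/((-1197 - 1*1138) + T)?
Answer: -1/4216 ≈ -0.00023719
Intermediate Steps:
s = -71 (s = -3 - 68 = -71)
X(E, c) = 1 - 46*E (X(E, c) = -47*E + (1 + E) = 1 - 46*E)
T = -1881 (T = -2112 + (1 - 46*(-5)) = -2112 + (1 + 230) = -2112 + 231 = -1881)
1/((-1197 - 1*1138) + T) = 1/((-1197 - 1*1138) - 1881) = 1/((-1197 - 1138) - 1881) = 1/(-2335 - 1881) = 1/(-4216) = -1/4216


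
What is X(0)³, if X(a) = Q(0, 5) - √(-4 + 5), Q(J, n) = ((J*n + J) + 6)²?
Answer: 42875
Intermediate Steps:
Q(J, n) = (6 + J + J*n)² (Q(J, n) = ((J + J*n) + 6)² = (6 + J + J*n)²)
X(a) = 35 (X(a) = (6 + 0 + 0*5)² - √(-4 + 5) = (6 + 0 + 0)² - √1 = 6² - 1*1 = 36 - 1 = 35)
X(0)³ = 35³ = 42875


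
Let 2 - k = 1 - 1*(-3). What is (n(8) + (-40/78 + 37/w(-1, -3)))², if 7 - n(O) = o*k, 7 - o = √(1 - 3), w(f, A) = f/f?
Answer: 5014396/1521 - 8968*I*√2/39 ≈ 3296.8 - 325.2*I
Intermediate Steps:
w(f, A) = 1
o = 7 - I*√2 (o = 7 - √(1 - 3) = 7 - √(-2) = 7 - I*√2 ≈ 7.0 - 1.4142*I)
k = -2 (k = 2 - (1 - 1*(-3)) = 2 - (1 + 3) = 2 - 1*4 = 2 - 4 = -2)
n(O) = 21 - 2*I*√2 (n(O) = 7 - (7 - I*√2)*(-2) = 7 - (-14 + 2*I*√2) = 7 + (14 - 2*I*√2) = 21 - 2*I*√2)
(n(8) + (-40/78 + 37/w(-1, -3)))² = ((21 - 2*I*√2) + (-40/78 + 37/1))² = ((21 - 2*I*√2) + (-40*1/78 + 37*1))² = ((21 - 2*I*√2) + (-20/39 + 37))² = ((21 - 2*I*√2) + 1423/39)² = (2242/39 - 2*I*√2)²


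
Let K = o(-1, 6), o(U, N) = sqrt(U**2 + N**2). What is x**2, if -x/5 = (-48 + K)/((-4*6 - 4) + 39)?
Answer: 58525/121 - 2400*sqrt(37)/121 ≈ 363.03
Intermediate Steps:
o(U, N) = sqrt(N**2 + U**2)
K = sqrt(37) (K = sqrt(6**2 + (-1)**2) = sqrt(36 + 1) = sqrt(37) ≈ 6.0828)
x = 240/11 - 5*sqrt(37)/11 (x = -5*(-48 + sqrt(37))/((-4*6 - 4) + 39) = -5*(-48 + sqrt(37))/((-24 - 4) + 39) = -5*(-48 + sqrt(37))/(-28 + 39) = -5*(-48 + sqrt(37))/11 = -5*(-48/11 + sqrt(37)/11) = 240/11 - 5*sqrt(37)/11 ≈ 19.053)
x**2 = (240/11 - 5*sqrt(37)/11)**2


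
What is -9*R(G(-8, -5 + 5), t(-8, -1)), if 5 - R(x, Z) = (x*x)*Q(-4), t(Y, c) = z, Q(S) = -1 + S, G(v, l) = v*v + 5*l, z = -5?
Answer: -184365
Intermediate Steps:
G(v, l) = v² + 5*l
t(Y, c) = -5
R(x, Z) = 5 + 5*x² (R(x, Z) = 5 - x*x*(-1 - 4) = 5 - x²*(-5) = 5 - (-5)*x² = 5 + 5*x²)
-9*R(G(-8, -5 + 5), t(-8, -1)) = -9*(5 + 5*((-8)² + 5*(-5 + 5))²) = -9*(5 + 5*(64 + 5*0)²) = -9*(5 + 5*(64 + 0)²) = -9*(5 + 5*64²) = -9*(5 + 5*4096) = -9*(5 + 20480) = -9*20485 = -184365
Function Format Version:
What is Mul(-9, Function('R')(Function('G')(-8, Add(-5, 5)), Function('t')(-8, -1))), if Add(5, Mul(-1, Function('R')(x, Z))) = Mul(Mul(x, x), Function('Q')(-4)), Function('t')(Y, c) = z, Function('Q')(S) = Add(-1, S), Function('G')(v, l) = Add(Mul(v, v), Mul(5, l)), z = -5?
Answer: -184365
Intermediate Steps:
Function('G')(v, l) = Add(Pow(v, 2), Mul(5, l))
Function('t')(Y, c) = -5
Function('R')(x, Z) = Add(5, Mul(5, Pow(x, 2))) (Function('R')(x, Z) = Add(5, Mul(-1, Mul(Mul(x, x), Add(-1, -4)))) = Add(5, Mul(-1, Mul(Pow(x, 2), -5))) = Add(5, Mul(-1, Mul(-5, Pow(x, 2)))) = Add(5, Mul(5, Pow(x, 2))))
Mul(-9, Function('R')(Function('G')(-8, Add(-5, 5)), Function('t')(-8, -1))) = Mul(-9, Add(5, Mul(5, Pow(Add(Pow(-8, 2), Mul(5, Add(-5, 5))), 2)))) = Mul(-9, Add(5, Mul(5, Pow(Add(64, Mul(5, 0)), 2)))) = Mul(-9, Add(5, Mul(5, Pow(Add(64, 0), 2)))) = Mul(-9, Add(5, Mul(5, Pow(64, 2)))) = Mul(-9, Add(5, Mul(5, 4096))) = Mul(-9, Add(5, 20480)) = Mul(-9, 20485) = -184365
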